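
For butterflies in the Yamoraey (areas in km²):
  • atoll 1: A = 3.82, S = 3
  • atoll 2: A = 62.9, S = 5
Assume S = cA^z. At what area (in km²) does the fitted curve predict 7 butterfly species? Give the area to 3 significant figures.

z = ln(5/3) / ln(62.9/3.82) = 0.5108 / 2.8013 = 0.1824
c = 3 / 3.82^0.1824 = 3 / 1.277 = 2.35
A = (7/2.35)^(1/0.1824) ⇒ ln A = ln(2.979)/0.1824 = 5.9867
A = e^5.9867 ≈ 398.1 km²

398 km²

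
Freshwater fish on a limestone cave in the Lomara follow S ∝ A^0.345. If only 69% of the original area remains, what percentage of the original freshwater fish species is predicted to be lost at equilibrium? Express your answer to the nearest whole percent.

S_new/S_old = (A_new/A_old)^z = 0.69^0.345
= exp(0.345 × ln 0.69) = exp(0.345 × -0.3711) = exp(-0.1280) ≈ 0.8798
Fraction lost = 1 − 0.8798 = 0.1202

12%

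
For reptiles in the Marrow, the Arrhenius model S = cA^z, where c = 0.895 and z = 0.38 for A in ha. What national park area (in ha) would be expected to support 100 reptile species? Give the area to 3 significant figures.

100 = 0.895 × A^0.38  ⇒  A^0.38 = 100/0.895 = 111.7
ln A = ln(111.7) / 0.38 = 4.7161 / 0.38 = 12.4108
A = e^12.4108 ≈ 245437 ha

245000 ha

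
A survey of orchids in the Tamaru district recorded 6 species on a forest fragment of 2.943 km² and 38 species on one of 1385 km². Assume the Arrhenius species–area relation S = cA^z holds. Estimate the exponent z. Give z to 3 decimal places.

0.300

Taking logs: ln S = ln c + z ln A, so z = (ln S₂ − ln S₁)/(ln A₂ − ln A₁).
z = ln(38/6) / ln(1385/2.943) = ln(6.333) / ln(470.6) = 1.8458 / 6.1540 = 0.2999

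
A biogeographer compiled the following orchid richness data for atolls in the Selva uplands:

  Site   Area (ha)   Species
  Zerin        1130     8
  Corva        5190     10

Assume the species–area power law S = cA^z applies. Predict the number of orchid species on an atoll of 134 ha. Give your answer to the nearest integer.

6

z = ln(10/8) / ln(5190/1130) = 0.2231 / 1.5245 = 0.1464
c = 8 / 1130^0.1464 = 8 / 2.798 = 2.859
S₃ = 2.859 × 134^0.1464 = 2.859 × 2.048 ≈ 5.855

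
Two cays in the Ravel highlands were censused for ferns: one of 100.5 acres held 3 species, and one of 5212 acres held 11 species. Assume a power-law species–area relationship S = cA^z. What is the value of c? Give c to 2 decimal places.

z = ln(S₂/S₁) / ln(A₂/A₁) = ln(11/3) / ln(5212/100.5) = 1.2993 / 3.9486 = 0.3291
c = S₁ / A₁^z = 3 / 100.5^0.3291 = 3 / 4.558 = 0.6581

0.66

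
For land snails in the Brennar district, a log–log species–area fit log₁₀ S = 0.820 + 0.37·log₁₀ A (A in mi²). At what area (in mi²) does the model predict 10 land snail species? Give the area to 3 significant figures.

10 = 6.607 × A^0.37  ⇒  A^0.37 = 10/6.607 = 1.514
ln A = ln(1.514) / 0.37 = 0.4145 / 0.37 = 1.1202
A = e^1.1202 ≈ 3.065 mi²

3.07 mi²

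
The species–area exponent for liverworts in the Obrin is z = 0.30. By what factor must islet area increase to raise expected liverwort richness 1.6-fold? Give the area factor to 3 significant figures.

(A₂/A₁)^0.3 = 1.6, so A₂/A₁ = 1.6^(1/0.3) = 1.6^3.333
ln(A₂/A₁) = ln 1.6 / 0.3 = 0.4700 / 0.3 = 1.5667
A₂/A₁ = e^1.5667 ≈ 4.791

4.79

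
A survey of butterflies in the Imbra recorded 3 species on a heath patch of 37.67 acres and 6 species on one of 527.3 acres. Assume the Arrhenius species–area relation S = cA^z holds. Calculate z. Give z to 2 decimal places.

0.26

Taking logs: ln S = ln c + z ln A, so z = (ln S₂ − ln S₁)/(ln A₂ − ln A₁).
z = ln(6/3) / ln(527.3/37.67) = ln(2) / ln(14) = 0.6931 / 2.6389 = 0.2627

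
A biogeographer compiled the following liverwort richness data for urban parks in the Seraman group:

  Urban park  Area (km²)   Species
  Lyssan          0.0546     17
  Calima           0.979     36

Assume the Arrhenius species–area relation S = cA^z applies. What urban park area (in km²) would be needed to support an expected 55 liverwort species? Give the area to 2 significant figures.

5.0 km²

z = ln(36/17) / ln(0.979/0.0546) = 0.7503 / 2.8865 = 0.2599
c = 17 / 0.0546^0.2599 = 17 / 0.4696 = 36.2
A = (55/36.2)^(1/0.2599) ⇒ ln A = ln(1.519)/0.2599 = 1.6092
A = e^1.6092 ≈ 4.999 km²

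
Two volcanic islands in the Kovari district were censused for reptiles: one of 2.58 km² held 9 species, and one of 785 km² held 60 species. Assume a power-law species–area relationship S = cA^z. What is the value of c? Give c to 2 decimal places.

6.57

z = ln(S₂/S₁) / ln(A₂/A₁) = ln(60/9) / ln(785/2.58) = 1.8971 / 5.7179 = 0.3318
c = S₁ / A₁^z = 9 / 2.58^0.3318 = 9 / 1.37 = 6.572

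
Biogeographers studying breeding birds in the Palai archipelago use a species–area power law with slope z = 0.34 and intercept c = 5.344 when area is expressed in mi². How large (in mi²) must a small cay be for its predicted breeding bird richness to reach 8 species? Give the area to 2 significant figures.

3.3 mi²

8 = 5.344 × A^0.34  ⇒  A^0.34 = 8/5.344 = 1.497
ln A = ln(1.497) / 0.34 = 0.4035 / 0.34 = 1.1867
A = e^1.1867 ≈ 3.276 mi²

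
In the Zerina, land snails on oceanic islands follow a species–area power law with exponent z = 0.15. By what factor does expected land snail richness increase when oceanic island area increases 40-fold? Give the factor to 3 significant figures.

S₂/S₁ = (A₂/A₁)^z = 40^0.15
ln(S₂/S₁) = 0.15 × ln 40 = 0.15 × 3.6889 = 0.5533
S₂/S₁ = e^0.5533 ≈ 1.739

1.74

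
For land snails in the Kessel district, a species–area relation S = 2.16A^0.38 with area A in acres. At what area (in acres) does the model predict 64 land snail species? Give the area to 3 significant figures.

64 = 2.16 × A^0.38  ⇒  A^0.38 = 64/2.16 = 29.63
ln A = ln(29.63) / 0.38 = 3.3888 / 0.38 = 8.9178
A = e^8.9178 ≈ 7464 acres

7460 acres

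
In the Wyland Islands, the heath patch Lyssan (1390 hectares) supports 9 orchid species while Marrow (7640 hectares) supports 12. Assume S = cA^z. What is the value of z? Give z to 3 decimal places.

Taking logs: ln S = ln c + z ln A, so z = (ln S₂ − ln S₁)/(ln A₂ − ln A₁).
z = ln(12/9) / ln(7640/1390) = ln(1.333) / ln(5.496) = 0.2877 / 1.7041 = 0.1688

0.169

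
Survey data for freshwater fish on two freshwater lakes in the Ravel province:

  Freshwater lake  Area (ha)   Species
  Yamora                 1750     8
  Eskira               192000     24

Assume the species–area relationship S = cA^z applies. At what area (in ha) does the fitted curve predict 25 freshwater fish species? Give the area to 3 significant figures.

z = ln(24/8) / ln(192000/1750) = 1.0986 / 4.6979 = 0.2339
c = 8 / 1750^0.2339 = 8 / 5.733 = 1.395
A = (25/1.395)^(1/0.2339) ⇒ ln A = ln(17.92)/0.2339 = 12.3398
A = e^12.3398 ≈ 228619 ha

229000 ha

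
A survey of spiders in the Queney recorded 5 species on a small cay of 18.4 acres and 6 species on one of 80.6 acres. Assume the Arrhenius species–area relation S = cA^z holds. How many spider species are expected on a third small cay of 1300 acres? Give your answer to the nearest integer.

8

z = ln(6/5) / ln(80.6/18.4) = 0.1823 / 1.4771 = 0.1234
c = 5 / 18.4^0.1234 = 5 / 1.433 = 3.49
S₃ = 3.49 × 1300^0.1234 = 3.49 × 2.423 ≈ 8.457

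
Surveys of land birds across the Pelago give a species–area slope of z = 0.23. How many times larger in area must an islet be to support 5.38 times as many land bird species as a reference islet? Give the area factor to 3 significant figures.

(A₂/A₁)^0.23 = 5.38, so A₂/A₁ = 5.38^(1/0.23) = 5.38^4.348
ln(A₂/A₁) = ln 5.38 / 0.23 = 1.6827 / 0.23 = 7.3160
A₂/A₁ = e^7.3160 ≈ 1504

1500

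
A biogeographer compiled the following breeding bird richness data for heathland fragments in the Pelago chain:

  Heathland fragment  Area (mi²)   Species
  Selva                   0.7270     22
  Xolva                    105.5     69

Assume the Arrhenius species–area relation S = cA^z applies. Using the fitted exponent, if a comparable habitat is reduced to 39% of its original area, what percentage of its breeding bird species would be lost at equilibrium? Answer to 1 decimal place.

19.4%

z = ln(69/22) / ln(105.5/0.727) = 1.1431 / 4.9775 = 0.2296
S_new/S_old = (A_new/A_old)^z = 0.39^0.2296 = exp(0.2296 × -0.9416) = 0.8055
Fraction lost = 1 − 0.8055 = 0.1945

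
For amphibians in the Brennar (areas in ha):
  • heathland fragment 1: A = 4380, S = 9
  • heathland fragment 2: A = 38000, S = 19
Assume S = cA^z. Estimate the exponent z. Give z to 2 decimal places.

0.35

Taking logs: ln S = ln c + z ln A, so z = (ln S₂ − ln S₁)/(ln A₂ − ln A₁).
z = ln(19/9) / ln(38000/4380) = ln(2.111) / ln(8.676) = 0.7472 / 2.1605 = 0.3458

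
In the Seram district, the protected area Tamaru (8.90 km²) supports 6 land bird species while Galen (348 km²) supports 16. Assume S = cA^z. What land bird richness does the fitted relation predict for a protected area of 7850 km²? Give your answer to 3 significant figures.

36.8

z = ln(16/6) / ln(348/8.9) = 0.9808 / 3.6662 = 0.2675
c = 6 / 8.9^0.2675 = 6 / 1.795 = 3.343
S₃ = 3.343 × 7850^0.2675 = 3.343 × 11.02 ≈ 36.83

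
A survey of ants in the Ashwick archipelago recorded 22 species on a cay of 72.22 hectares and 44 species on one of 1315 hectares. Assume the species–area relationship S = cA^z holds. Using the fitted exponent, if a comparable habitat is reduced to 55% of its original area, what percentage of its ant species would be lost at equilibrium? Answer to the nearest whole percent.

13%

z = ln(44/22) / ln(1315/72.22) = 0.6931 / 2.9019 = 0.2389
S_new/S_old = (A_new/A_old)^z = 0.55^0.2389 = exp(0.2389 × -0.5978) = 0.8669
Fraction lost = 1 − 0.8669 = 0.1331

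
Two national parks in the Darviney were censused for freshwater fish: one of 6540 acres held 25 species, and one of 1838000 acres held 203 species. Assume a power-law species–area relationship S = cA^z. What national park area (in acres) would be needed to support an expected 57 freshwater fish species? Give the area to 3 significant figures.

60100 acres

z = ln(203/25) / ln(1838000/6540) = 2.0943 / 5.6385 = 0.3714
c = 25 / 6540^0.3714 = 25 / 26.14 = 0.9565
A = (57/0.9565)^(1/0.3714) ⇒ ln A = ln(59.59)/0.3714 = 11.0046
A = e^11.0046 ≈ 60150 acres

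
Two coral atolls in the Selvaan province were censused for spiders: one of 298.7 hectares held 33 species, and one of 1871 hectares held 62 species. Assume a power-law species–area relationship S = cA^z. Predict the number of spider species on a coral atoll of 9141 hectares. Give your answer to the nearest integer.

z = ln(62/33) / ln(1871/298.7) = 0.6306 / 1.8348 = 0.3437
c = 33 / 298.7^0.3437 = 33 / 7.092 = 4.653
S₃ = 4.653 × 9141^0.3437 = 4.653 × 22.98 ≈ 106.9

107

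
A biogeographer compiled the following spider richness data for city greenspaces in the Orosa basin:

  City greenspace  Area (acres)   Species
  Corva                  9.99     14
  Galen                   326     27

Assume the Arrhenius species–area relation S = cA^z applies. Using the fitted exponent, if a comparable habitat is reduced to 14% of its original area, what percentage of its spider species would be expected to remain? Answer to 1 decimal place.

z = ln(27/14) / ln(326/9.99) = 0.6568 / 3.4853 = 0.1884
S_new/S_old = (A_new/A_old)^z = 0.14^0.1884 = exp(0.1884 × -1.9661) = 0.6904

69.0%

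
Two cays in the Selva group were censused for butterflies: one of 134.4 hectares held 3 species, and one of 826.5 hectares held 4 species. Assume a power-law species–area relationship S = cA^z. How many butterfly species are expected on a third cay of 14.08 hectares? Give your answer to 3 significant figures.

2.10

z = ln(4/3) / ln(826.5/134.4) = 0.2877 / 1.8164 = 0.1584
c = 3 / 134.4^0.1584 = 3 / 2.173 = 1.38
S₃ = 1.38 × 14.08^0.1584 = 1.38 × 1.52 ≈ 2.099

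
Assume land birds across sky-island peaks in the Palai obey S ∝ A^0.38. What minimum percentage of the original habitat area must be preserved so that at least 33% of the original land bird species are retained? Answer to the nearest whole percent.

5%

Need (A_new/A_old)^0.38 = 0.33, so A_new/A_old = 0.33^(1/0.38) = 0.33^2.632
ln(A_new/A_old) = ln 0.33 / 0.38 = -1.1087 / 0.38 = -2.9175
A_new/A_old = e^-2.9175 ≈ 0.05407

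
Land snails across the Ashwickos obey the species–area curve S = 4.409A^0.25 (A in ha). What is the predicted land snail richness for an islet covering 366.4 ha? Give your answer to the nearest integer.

S = 4.409 × 366.4^0.25
ln S = ln 4.409 + 0.25 × ln 366.4 = 1.4836 + 0.25 × 5.9037 = 2.9596
S = e^2.9596 ≈ 19.29

19 species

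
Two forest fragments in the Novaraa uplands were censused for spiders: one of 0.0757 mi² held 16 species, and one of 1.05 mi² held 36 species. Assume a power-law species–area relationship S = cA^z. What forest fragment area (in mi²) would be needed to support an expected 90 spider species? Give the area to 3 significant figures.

20.5 mi²

z = ln(36/16) / ln(1.05/0.0757) = 0.8109 / 2.6298 = 0.3084
c = 16 / 0.0757^0.3084 = 16 / 0.4512 = 35.46
A = (90/35.46)^(1/0.3084) ⇒ ln A = ln(2.538)/0.3084 = 3.0202
A = e^3.0202 ≈ 20.5 mi²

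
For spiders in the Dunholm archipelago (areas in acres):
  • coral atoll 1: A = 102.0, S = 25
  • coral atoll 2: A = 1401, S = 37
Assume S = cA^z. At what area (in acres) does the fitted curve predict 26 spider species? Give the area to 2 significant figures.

130 acres

z = ln(37/25) / ln(1401/102) = 0.3920 / 2.6200 = 0.1496
c = 25 / 102^0.1496 = 25 / 1.998 = 12.51
A = (26/12.51)^(1/0.1496) ⇒ ln A = ln(2.078)/0.1496 = 4.8871
A = e^4.8871 ≈ 132.6 acres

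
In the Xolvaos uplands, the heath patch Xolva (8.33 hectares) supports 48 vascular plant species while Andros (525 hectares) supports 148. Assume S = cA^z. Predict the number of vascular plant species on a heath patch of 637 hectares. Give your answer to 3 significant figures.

156

z = ln(148/48) / ln(525/8.33) = 1.1260 / 4.1435 = 0.2718
c = 48 / 8.33^0.2718 = 48 / 1.779 = 26.98
S₃ = 26.98 × 637^0.2718 = 26.98 × 5.781 ≈ 156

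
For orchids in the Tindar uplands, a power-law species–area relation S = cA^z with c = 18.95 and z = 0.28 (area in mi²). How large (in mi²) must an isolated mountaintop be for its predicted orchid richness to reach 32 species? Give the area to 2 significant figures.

6.5 mi²

32 = 18.95 × A^0.28  ⇒  A^0.28 = 32/18.95 = 1.689
ln A = ln(1.689) / 0.28 = 0.5239 / 0.28 = 1.8712
A = e^1.8712 ≈ 6.496 mi²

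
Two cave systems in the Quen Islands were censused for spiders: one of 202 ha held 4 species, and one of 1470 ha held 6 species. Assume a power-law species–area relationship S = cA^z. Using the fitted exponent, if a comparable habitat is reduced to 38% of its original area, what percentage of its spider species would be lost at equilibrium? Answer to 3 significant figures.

z = ln(6/4) / ln(1470/202) = 0.4055 / 1.9847 = 0.2043
S_new/S_old = (A_new/A_old)^z = 0.38^0.2043 = exp(0.2043 × -0.9676) = 0.8206
Fraction lost = 1 − 0.8206 = 0.1794

17.9%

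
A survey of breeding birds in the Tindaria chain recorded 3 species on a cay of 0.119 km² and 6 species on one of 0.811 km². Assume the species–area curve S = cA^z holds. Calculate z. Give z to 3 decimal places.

Taking logs: ln S = ln c + z ln A, so z = (ln S₂ − ln S₁)/(ln A₂ − ln A₁).
z = ln(6/3) / ln(0.811/0.119) = ln(2) / ln(6.815) = 0.6931 / 1.9191 = 0.3612

0.361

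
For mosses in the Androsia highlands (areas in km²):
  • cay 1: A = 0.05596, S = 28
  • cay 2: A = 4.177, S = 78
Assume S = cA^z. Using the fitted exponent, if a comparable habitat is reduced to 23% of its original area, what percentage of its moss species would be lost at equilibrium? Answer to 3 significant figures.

29.5%

z = ln(78/28) / ln(4.177/0.05596) = 1.0245 / 4.3127 = 0.2376
S_new/S_old = (A_new/A_old)^z = 0.23^0.2376 = exp(0.2376 × -1.4697) = 0.7053
Fraction lost = 1 − 0.7053 = 0.2947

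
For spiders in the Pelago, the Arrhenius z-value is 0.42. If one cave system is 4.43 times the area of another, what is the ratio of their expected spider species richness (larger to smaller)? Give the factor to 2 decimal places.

1.87

S₂/S₁ = (A₂/A₁)^z = 4.43^0.42
ln(S₂/S₁) = 0.42 × ln 4.43 = 0.42 × 1.4884 = 0.6251
S₂/S₁ = e^0.6251 ≈ 1.868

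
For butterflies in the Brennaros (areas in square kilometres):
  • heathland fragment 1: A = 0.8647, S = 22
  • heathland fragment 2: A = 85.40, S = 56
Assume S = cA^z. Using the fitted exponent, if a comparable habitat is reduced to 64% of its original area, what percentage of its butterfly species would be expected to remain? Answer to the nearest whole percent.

91%

z = ln(56/22) / ln(85.4/0.8647) = 0.9343 / 4.5927 = 0.2034
S_new/S_old = (A_new/A_old)^z = 0.64^0.2034 = exp(0.2034 × -0.4463) = 0.9132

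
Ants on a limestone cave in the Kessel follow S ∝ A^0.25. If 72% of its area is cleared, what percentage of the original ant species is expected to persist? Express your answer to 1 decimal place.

S_new/S_old = (A_new/A_old)^z = 0.28^0.25
= exp(0.25 × ln 0.28) = exp(0.25 × -1.2730) = exp(-0.3182) ≈ 0.7274

72.7%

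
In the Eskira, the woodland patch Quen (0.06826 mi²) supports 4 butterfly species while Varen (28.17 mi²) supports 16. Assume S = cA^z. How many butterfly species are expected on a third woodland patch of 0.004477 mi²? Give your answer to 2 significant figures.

z = ln(16/4) / ln(28.17/0.06826) = 1.3863 / 6.0227 = 0.2302
c = 4 / 0.06826^0.2302 = 4 / 0.5391 = 7.42
S₃ = 7.42 × 0.004477^0.2302 = 7.42 × 0.2879 ≈ 2.137

2.1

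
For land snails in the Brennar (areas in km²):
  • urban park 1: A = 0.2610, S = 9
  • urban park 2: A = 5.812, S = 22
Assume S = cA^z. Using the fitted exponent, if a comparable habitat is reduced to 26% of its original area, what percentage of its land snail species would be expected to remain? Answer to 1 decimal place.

z = ln(22/9) / ln(5.812/0.261) = 0.8938 / 3.1032 = 0.2880
S_new/S_old = (A_new/A_old)^z = 0.26^0.2880 = exp(0.2880 × -1.3471) = 0.6784

67.8%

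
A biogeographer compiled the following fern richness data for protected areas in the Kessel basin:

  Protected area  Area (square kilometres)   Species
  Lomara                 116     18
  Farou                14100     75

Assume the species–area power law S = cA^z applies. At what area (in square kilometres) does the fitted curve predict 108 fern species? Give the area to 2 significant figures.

z = ln(75/18) / ln(14100/116) = 1.4271 / 4.8003 = 0.2973
c = 18 / 116^0.2973 = 18 / 4.109 = 4.38
A = (108/4.38)^(1/0.2973) ⇒ ln A = ln(24.65)/0.2973 = 10.7805
A = e^10.7805 ≈ 48073 square kilometres

48000 square kilometres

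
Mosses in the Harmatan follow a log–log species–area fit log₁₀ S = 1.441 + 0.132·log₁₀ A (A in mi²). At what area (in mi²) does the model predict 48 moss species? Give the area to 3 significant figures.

48 = 27.61 × A^0.132  ⇒  A^0.132 = 48/27.61 = 1.739
ln A = ln(1.739) / 0.132 = 0.5532 / 0.132 = 4.1907
A = e^4.1907 ≈ 66.07 mi²

66.1 mi²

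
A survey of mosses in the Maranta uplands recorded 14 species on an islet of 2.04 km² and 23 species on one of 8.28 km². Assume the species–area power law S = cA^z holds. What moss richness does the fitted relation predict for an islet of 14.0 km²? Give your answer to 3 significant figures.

z = ln(23/14) / ln(8.28/2.04) = 0.4964 / 1.4009 = 0.3544
c = 14 / 2.04^0.3544 = 14 / 1.287 = 10.87
S₃ = 10.87 × 14^0.3544 = 10.87 × 2.548 ≈ 27.71

27.7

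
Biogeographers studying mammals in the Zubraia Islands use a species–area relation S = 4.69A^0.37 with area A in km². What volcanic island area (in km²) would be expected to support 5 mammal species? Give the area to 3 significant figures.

1.19 km²

5 = 4.69 × A^0.37  ⇒  A^0.37 = 5/4.69 = 1.066
ln A = ln(1.066) / 0.37 = 0.0640 / 0.37 = 0.1730
A = e^0.1730 ≈ 1.189 km²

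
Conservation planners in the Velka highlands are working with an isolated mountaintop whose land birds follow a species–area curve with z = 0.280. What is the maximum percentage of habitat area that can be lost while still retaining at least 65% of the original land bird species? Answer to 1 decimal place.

78.5%

Need (A_new/A_old)^0.28 = 0.65, so A_new/A_old = 0.65^(1/0.28) = 0.65^3.571
ln(A_new/A_old) = ln 0.65 / 0.28 = -0.4308 / 0.28 = -1.5385
A_new/A_old = e^-1.5385 ≈ 0.2147
Fraction that can be lost = 1 − 0.2147 = 0.7853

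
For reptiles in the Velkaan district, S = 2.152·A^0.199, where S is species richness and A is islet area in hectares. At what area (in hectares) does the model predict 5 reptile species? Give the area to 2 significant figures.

5 = 2.152 × A^0.199  ⇒  A^0.199 = 5/2.152 = 2.323
ln A = ln(2.323) / 0.199 = 0.8430 / 0.199 = 4.2364
A = e^4.2364 ≈ 69.16 hectares

69 hectares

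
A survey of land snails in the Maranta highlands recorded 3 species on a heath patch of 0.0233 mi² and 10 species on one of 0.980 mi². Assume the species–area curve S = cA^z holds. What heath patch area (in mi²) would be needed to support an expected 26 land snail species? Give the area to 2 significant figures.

z = ln(10/3) / ln(0.98/0.0233) = 1.2040 / 3.7391 = 0.3220
c = 3 / 0.0233^0.3220 = 3 / 0.2981 = 10.07
A = (26/10.07)^(1/0.3220) ⇒ ln A = ln(2.583)/0.3220 = 2.9473
A = e^2.9473 ≈ 19.05 mi²

19 mi²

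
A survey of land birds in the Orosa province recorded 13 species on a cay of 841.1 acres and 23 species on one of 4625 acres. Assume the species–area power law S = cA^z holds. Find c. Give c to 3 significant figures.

1.36

z = ln(S₂/S₁) / ln(A₂/A₁) = ln(23/13) / ln(4625/841.1) = 0.5705 / 1.7045 = 0.3347
c = S₁ / A₁^z = 13 / 841.1^0.3347 = 13 / 9.528 = 1.364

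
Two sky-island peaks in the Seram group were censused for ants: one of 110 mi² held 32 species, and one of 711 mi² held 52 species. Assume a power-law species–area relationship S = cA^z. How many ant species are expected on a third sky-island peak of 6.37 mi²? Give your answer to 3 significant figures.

15.2

z = ln(52/32) / ln(711/110) = 0.4855 / 1.8662 = 0.2602
c = 32 / 110^0.2602 = 32 / 3.397 = 9.42
S₃ = 9.42 × 6.37^0.2602 = 9.42 × 1.619 ≈ 15.25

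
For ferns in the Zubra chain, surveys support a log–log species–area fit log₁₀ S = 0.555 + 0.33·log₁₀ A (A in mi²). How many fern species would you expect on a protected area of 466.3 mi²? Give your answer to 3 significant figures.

27.3

S = 3.589 × 466.3^0.33
ln S = ln 3.589 + 0.33 × ln 466.3 = 1.2779 + 0.33 × 6.1448 = 3.3057
S = e^3.3057 ≈ 27.27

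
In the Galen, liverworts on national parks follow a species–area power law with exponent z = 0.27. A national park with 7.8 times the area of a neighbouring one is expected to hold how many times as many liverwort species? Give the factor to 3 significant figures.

1.74

S₂/S₁ = (A₂/A₁)^z = 7.8^0.27
ln(S₂/S₁) = 0.27 × ln 7.8 = 0.27 × 2.0541 = 0.5546
S₂/S₁ = e^0.5546 ≈ 1.741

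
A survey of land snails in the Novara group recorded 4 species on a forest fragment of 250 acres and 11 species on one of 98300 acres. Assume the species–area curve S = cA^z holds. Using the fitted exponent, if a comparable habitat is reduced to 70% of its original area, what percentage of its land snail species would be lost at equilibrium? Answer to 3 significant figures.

z = ln(11/4) / ln(98300/250) = 1.0116 / 5.9743 = 0.1693
S_new/S_old = (A_new/A_old)^z = 0.7^0.1693 = exp(0.1693 × -0.3567) = 0.9414
Fraction lost = 1 − 0.9414 = 0.05861

5.86%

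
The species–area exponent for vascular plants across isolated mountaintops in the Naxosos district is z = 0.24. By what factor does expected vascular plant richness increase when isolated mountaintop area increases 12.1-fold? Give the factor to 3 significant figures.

S₂/S₁ = (A₂/A₁)^z = 12.1^0.24
ln(S₂/S₁) = 0.24 × ln 12.1 = 0.24 × 2.4932 = 0.5984
S₂/S₁ = e^0.5984 ≈ 1.819

1.82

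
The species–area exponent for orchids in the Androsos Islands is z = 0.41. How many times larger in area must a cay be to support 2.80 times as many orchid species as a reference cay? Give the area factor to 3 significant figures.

12.3

(A₂/A₁)^0.41 = 2.8, so A₂/A₁ = 2.8^(1/0.41) = 2.8^2.439
ln(A₂/A₁) = ln 2.8 / 0.41 = 1.0296 / 0.41 = 2.5113
A₂/A₁ = e^2.5113 ≈ 12.32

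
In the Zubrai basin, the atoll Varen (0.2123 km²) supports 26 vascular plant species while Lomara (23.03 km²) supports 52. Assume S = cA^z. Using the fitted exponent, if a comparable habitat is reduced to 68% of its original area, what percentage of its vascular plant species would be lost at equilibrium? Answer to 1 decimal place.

z = ln(52/26) / ln(23.03/0.2123) = 0.6931 / 4.6866 = 0.1479
S_new/S_old = (A_new/A_old)^z = 0.68^0.1479 = exp(0.1479 × -0.3857) = 0.9446
Fraction lost = 1 − 0.9446 = 0.05544

5.5%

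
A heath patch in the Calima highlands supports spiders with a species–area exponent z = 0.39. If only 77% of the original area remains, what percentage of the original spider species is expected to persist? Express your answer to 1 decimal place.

S_new/S_old = (A_new/A_old)^z = 0.77^0.39
= exp(0.39 × ln 0.77) = exp(0.39 × -0.2614) = exp(-0.1019) ≈ 0.9031

90.3%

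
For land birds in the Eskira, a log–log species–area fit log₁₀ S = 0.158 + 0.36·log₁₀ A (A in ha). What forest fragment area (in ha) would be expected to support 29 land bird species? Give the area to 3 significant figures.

29 = 1.439 × A^0.36  ⇒  A^0.36 = 29/1.439 = 20.16
ln A = ln(20.16) / 0.36 = 3.0035 / 0.36 = 8.3430
A = e^8.3430 ≈ 4201 ha

4200 ha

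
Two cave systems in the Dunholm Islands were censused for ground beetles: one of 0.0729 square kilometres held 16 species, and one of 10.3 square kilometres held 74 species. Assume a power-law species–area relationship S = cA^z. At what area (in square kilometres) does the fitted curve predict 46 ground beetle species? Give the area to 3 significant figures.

2.21 square kilometres

z = ln(74/16) / ln(10.3/0.0729) = 1.5315 / 4.9508 = 0.3093
c = 16 / 0.0729^0.3093 = 16 / 0.4448 = 35.97
A = (46/35.97)^(1/0.3093) ⇒ ln A = ln(1.279)/0.3093 = 0.7952
A = e^0.7952 ≈ 2.215 square kilometres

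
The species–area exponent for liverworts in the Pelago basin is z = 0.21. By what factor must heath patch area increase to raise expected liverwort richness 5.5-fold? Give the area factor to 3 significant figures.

3350

(A₂/A₁)^0.21 = 5.5, so A₂/A₁ = 5.5^(1/0.21) = 5.5^4.762
ln(A₂/A₁) = ln 5.5 / 0.21 = 1.7047 / 0.21 = 8.1178
A₂/A₁ = e^8.1178 ≈ 3354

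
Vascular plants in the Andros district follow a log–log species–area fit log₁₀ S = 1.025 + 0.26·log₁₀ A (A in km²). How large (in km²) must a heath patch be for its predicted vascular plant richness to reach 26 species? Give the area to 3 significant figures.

31.6 km²

26 = 10.59 × A^0.26  ⇒  A^0.26 = 26/10.59 = 2.455
ln A = ln(2.455) / 0.26 = 0.8979 / 0.26 = 3.4536
A = e^3.4536 ≈ 31.62 km²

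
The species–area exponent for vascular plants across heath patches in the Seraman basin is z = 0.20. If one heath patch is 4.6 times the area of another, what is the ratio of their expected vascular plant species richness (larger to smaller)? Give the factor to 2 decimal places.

S₂/S₁ = (A₂/A₁)^z = 4.6^0.2
ln(S₂/S₁) = 0.2 × ln 4.6 = 0.2 × 1.5261 = 0.3052
S₂/S₁ = e^0.3052 ≈ 1.357

1.36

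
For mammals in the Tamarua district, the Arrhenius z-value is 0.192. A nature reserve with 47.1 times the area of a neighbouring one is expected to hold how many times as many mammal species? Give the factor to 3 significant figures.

S₂/S₁ = (A₂/A₁)^z = 47.1^0.192
ln(S₂/S₁) = 0.192 × ln 47.1 = 0.192 × 3.8523 = 0.7396
S₂/S₁ = e^0.7396 ≈ 2.095

2.10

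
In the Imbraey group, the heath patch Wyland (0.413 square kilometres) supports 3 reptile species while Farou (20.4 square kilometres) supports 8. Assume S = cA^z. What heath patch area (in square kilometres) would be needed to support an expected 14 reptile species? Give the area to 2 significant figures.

190 square kilometres

z = ln(8/3) / ln(20.4/0.413) = 0.9808 / 3.8998 = 0.2515
c = 3 / 0.413^0.2515 = 3 / 0.8006 = 3.747
A = (14/3.747)^(1/0.2515) ⇒ ln A = ln(3.736)/0.2515 = 5.2406
A = e^5.2406 ≈ 188.8 square kilometres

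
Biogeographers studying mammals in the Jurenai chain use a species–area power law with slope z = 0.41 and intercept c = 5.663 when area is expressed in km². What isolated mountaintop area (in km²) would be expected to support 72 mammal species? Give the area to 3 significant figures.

72 = 5.663 × A^0.41  ⇒  A^0.41 = 72/5.663 = 12.71
ln A = ln(12.71) / 0.41 = 2.5427 / 0.41 = 6.2017
A = e^6.2017 ≈ 493.6 km²

494 km²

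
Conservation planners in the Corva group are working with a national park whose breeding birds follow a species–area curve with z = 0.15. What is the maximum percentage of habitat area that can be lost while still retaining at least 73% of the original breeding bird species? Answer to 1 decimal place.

Need (A_new/A_old)^0.15 = 0.73, so A_new/A_old = 0.73^(1/0.15) = 0.73^6.667
ln(A_new/A_old) = ln 0.73 / 0.15 = -0.3147 / 0.15 = -2.0981
A_new/A_old = e^-2.0981 ≈ 0.1227
Fraction that can be lost = 1 − 0.1227 = 0.8773

87.7%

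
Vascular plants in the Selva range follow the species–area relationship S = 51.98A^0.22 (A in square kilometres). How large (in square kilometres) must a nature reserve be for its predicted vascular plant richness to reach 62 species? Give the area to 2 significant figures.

62 = 51.98 × A^0.22  ⇒  A^0.22 = 62/51.98 = 1.193
ln A = ln(1.193) / 0.22 = 0.1763 / 0.22 = 0.8013
A = e^0.8013 ≈ 2.228 square kilometres

2.2 square kilometres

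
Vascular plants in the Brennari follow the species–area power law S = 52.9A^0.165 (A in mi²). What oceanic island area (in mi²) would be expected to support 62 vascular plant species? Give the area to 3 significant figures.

2.62 mi²

62 = 52.9 × A^0.165  ⇒  A^0.165 = 62/52.9 = 1.172
ln A = ln(1.172) / 0.165 = 0.1587 / 0.165 = 0.9620
A = e^0.9620 ≈ 2.617 mi²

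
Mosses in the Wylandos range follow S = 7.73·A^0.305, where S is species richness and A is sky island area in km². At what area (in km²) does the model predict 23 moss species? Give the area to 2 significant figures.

36 km²

23 = 7.73 × A^0.305  ⇒  A^0.305 = 23/7.73 = 2.975
ln A = ln(2.975) / 0.305 = 1.0904 / 0.305 = 3.5750
A = e^3.5750 ≈ 35.7 km²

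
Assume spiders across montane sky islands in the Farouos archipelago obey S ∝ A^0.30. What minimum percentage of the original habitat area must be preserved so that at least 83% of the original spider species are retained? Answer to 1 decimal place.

Need (A_new/A_old)^0.3 = 0.83, so A_new/A_old = 0.83^(1/0.3) = 0.83^3.333
ln(A_new/A_old) = ln 0.83 / 0.3 = -0.1863 / 0.3 = -0.6211
A_new/A_old = e^-0.6211 ≈ 0.5374

53.7%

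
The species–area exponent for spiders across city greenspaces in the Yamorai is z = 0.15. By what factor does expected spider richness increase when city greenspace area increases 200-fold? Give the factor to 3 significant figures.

S₂/S₁ = (A₂/A₁)^z = 200^0.15
ln(S₂/S₁) = 0.15 × ln 200 = 0.15 × 5.2983 = 0.7947
S₂/S₁ = e^0.7947 ≈ 2.214

2.21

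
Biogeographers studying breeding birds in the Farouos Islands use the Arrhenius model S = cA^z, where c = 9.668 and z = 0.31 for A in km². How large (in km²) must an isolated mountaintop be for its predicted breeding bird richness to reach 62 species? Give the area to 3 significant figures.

62 = 9.668 × A^0.31  ⇒  A^0.31 = 62/9.668 = 6.413
ln A = ln(6.413) / 0.31 = 1.8583 / 0.31 = 5.9946
A = e^5.9946 ≈ 401.2 km²

401 km²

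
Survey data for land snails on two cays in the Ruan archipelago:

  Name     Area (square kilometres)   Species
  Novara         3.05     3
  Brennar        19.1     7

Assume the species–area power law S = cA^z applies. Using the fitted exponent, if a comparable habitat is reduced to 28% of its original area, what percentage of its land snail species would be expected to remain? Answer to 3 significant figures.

55.5%

z = ln(7/3) / ln(19.1/3.05) = 0.8473 / 1.8345 = 0.4619
S_new/S_old = (A_new/A_old)^z = 0.28^0.4619 = exp(0.4619 × -1.2730) = 0.5555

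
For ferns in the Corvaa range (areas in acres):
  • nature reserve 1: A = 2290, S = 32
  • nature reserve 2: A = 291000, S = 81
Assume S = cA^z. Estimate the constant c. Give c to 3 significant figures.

z = ln(S₂/S₁) / ln(A₂/A₁) = ln(81/32) / ln(291000/2290) = 0.9287 / 4.8448 = 0.1917
c = S₁ / A₁^z = 32 / 2290^0.1917 = 32 / 4.406 = 7.263

7.26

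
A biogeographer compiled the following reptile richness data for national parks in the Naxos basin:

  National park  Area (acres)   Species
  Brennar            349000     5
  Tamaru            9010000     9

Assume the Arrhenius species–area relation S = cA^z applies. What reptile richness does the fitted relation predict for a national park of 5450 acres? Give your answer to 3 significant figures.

2.36

z = ln(9/5) / ln(9010000/349000) = 0.5878 / 3.2510 = 0.1808
c = 5 / 349000^0.1808 = 5 / 10.05 = 0.4975
S₃ = 0.4975 × 5450^0.1808 = 0.4975 × 4.737 ≈ 2.357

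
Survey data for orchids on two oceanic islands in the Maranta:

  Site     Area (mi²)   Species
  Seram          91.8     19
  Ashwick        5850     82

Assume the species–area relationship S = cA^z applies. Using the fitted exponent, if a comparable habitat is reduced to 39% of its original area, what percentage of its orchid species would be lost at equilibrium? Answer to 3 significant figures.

z = ln(82/19) / ln(5850/91.8) = 1.4623 / 4.1546 = 0.3520
S_new/S_old = (A_new/A_old)^z = 0.39^0.3520 = exp(0.3520 × -0.9416) = 0.7179
Fraction lost = 1 − 0.7179 = 0.2821

28.2%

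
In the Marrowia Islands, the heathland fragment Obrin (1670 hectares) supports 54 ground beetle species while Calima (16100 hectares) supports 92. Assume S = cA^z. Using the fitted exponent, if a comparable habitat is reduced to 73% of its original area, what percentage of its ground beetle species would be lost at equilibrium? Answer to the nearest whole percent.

z = ln(92/54) / ln(16100/1670) = 0.5328 / 2.2660 = 0.2351
S_new/S_old = (A_new/A_old)^z = 0.73^0.2351 = exp(0.2351 × -0.3147) = 0.9287
Fraction lost = 1 − 0.9287 = 0.07133

7%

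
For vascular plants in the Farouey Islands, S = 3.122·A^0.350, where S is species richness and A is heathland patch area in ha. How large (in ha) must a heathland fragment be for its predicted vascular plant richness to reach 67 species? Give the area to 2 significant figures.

67 = 3.122 × A^0.35  ⇒  A^0.35 = 67/3.122 = 21.46
ln A = ln(21.46) / 0.35 = 3.0662 / 0.35 = 8.7606
A = e^8.7606 ≈ 6378 ha

6400 ha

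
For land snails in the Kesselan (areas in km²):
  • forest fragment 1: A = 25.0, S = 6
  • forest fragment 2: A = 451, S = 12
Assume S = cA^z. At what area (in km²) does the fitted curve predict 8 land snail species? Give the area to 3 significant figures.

z = ln(12/6) / ln(451/25) = 0.6931 / 2.8926 = 0.2396
c = 6 / 25^0.2396 = 6 / 2.163 = 2.774
A = (8/2.774)^(1/0.2396) ⇒ ln A = ln(2.884)/0.2396 = 4.4194
A = e^4.4194 ≈ 83.05 km²

83.0 km²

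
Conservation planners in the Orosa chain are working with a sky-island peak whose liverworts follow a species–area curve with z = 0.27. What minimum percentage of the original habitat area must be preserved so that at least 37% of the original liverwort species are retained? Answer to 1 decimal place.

2.5%

Need (A_new/A_old)^0.27 = 0.37, so A_new/A_old = 0.37^(1/0.27) = 0.37^3.704
ln(A_new/A_old) = ln 0.37 / 0.27 = -0.9943 / 0.27 = -3.6824
A_new/A_old = e^-3.6824 ≈ 0.02516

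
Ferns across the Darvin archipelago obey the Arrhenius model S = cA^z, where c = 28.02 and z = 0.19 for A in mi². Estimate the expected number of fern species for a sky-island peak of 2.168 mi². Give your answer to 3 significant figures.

S = 28.02 × 2.168^0.19 = 28.02 × 1.158 ≈ 32.46

32.5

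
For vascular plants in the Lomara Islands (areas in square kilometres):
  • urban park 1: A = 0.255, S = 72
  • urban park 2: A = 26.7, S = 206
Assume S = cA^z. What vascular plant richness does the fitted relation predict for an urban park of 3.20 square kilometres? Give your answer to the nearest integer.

128

z = ln(206/72) / ln(26.7/0.255) = 1.0512 / 4.6512 = 0.2260
c = 72 / 0.255^0.2260 = 72 / 0.7343 = 98.05
S₃ = 98.05 × 3.2^0.2260 = 98.05 × 1.301 ≈ 127.5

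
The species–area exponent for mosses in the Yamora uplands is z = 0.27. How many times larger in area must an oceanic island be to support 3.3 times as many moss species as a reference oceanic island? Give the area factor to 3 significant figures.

(A₂/A₁)^0.27 = 3.3, so A₂/A₁ = 3.3^(1/0.27) = 3.3^3.704
ln(A₂/A₁) = ln 3.3 / 0.27 = 1.1939 / 0.27 = 4.4219
A₂/A₁ = e^4.4219 ≈ 83.26

83.3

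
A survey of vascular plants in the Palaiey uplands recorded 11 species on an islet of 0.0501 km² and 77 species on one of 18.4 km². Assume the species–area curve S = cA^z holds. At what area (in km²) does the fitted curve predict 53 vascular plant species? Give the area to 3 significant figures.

5.92 km²

z = ln(77/11) / ln(18.4/0.0501) = 1.9459 / 5.9061 = 0.3295
c = 11 / 0.0501^0.3295 = 11 / 0.3729 = 29.5
A = (53/29.5)^(1/0.3295) ⇒ ln A = ln(1.797)/0.3295 = 1.7787
A = e^1.7787 ≈ 5.922 km²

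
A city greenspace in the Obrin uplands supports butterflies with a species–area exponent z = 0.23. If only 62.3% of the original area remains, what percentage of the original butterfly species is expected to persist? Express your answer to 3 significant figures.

89.7%

S_new/S_old = (A_new/A_old)^z = 0.623^0.23
= exp(0.23 × ln 0.623) = exp(0.23 × -0.4732) = exp(-0.1088) ≈ 0.8969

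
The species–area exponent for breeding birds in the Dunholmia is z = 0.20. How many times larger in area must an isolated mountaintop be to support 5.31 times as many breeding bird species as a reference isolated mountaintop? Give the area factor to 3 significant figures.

(A₂/A₁)^0.2 = 5.31, so A₂/A₁ = 5.31^(1/0.2) = 5.31^5
ln(A₂/A₁) = ln 5.31 / 0.2 = 1.6696 / 0.2 = 8.3480
A₂/A₁ = e^8.3480 ≈ 4222

4220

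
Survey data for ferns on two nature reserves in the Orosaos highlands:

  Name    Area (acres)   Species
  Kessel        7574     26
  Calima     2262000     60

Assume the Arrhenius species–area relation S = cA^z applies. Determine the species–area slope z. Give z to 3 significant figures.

0.147

Taking logs: ln S = ln c + z ln A, so z = (ln S₂ − ln S₁)/(ln A₂ − ln A₁).
z = ln(60/26) / ln(2262000/7574) = ln(2.308) / ln(298.7) = 0.8362 / 5.6993 = 0.1467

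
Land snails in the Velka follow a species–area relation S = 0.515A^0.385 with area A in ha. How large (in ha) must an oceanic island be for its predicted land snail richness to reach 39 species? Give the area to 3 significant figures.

76100 ha

39 = 0.515 × A^0.385  ⇒  A^0.385 = 39/0.515 = 75.73
ln A = ln(75.73) / 0.385 = 4.3272 / 0.385 = 11.2394
A = e^11.2394 ≈ 76066 ha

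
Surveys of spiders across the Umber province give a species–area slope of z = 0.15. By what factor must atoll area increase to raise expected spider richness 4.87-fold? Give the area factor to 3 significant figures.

38300

(A₂/A₁)^0.15 = 4.87, so A₂/A₁ = 4.87^(1/0.15) = 4.87^6.667
ln(A₂/A₁) = ln 4.87 / 0.15 = 1.5831 / 0.15 = 10.5540
A₂/A₁ = e^10.5540 ≈ 38329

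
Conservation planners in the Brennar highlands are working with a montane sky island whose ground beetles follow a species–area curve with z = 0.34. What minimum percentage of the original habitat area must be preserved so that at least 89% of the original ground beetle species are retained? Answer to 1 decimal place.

Need (A_new/A_old)^0.34 = 0.89, so A_new/A_old = 0.89^(1/0.34) = 0.89^2.941
ln(A_new/A_old) = ln 0.89 / 0.34 = -0.1165 / 0.34 = -0.3427
A_new/A_old = e^-0.3427 ≈ 0.7098

71.0%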